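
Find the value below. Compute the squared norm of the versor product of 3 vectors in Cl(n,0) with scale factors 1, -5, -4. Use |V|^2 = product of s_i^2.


Each vector v_i has |v_i|^2 = s_i^2
Squared scales: 1^2 = 1, (-5)^2 = 25, (-4)^2 = 16
|V|^2 = 1 * 25 * 16
= 400


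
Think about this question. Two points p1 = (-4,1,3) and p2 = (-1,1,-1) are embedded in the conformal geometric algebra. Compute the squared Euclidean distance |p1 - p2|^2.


p1 - p2 = (-3, 0, 4)
|p1 - p2|^2 = (-3)^2 + 0^2 + 4^2
= 9 + 0 + 16
= 25


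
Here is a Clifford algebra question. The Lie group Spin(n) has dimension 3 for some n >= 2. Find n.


dim Spin(n) = dim so(n) = n(n-1)/2.
Solve n(n-1)/2 = 3, i.e. n^2 - n - 6 = 0.
Discriminant = 1 + 8*3 = 25
n = (1 + sqrt(25))/2 = (1 + 5)/2 = 3


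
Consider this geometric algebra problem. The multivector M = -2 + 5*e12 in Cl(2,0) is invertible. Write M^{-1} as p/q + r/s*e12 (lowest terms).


M = -2 + 5*e12, where e12^2 = -1.
Since M commutes with its reverse ~M = a - b*e12, M * ~M = a^2 - b^2*e12^2 = a^2 + b^2.
So M^{-1} = ~M / (a^2 + b^2) = (a - b*e12)/(a^2 + b^2).
a^2 + b^2 = 4 + 25 = 29
Scalar part = -2/29 = -2/29
Bivector coeff = -5/29 = -5/29
M^{-1} = -2/29 - 5/29*e12


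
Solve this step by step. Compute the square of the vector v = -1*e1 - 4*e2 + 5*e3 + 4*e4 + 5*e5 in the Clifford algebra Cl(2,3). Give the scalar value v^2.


v^2 = sum of c_i^2 * e_i^2
Positive signature terms (e_i^2 = +1): (-1)^2 + (-4)^2 = 17
Negative signature terms (e_j^2 = -1): 5^2 + 4^2 + 5^2 = 66
v^2 = 17 - 66 = -49


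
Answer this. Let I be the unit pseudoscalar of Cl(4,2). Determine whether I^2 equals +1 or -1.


The pseudoscalar I = e1...e_n (product of all n generators) of Cl(p,q) satisfies I^2 = (-1)^(q + n(n-1)/2).
p = 4, q = 2, n = p + q = 6
n(n-1)/2 = 6 * 5 / 2 = 15
Exponent = q + n(n-1)/2 = 2 + 15 = 17
I^2 = (-1)^17 = -1


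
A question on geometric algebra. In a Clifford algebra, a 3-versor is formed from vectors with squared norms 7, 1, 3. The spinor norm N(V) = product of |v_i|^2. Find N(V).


Spinor norm N(V) = |v1|^2 * |v2|^2 * ... * |v3|^2
= 7 * 1 * 3
Running product: 7, 7, 21
N(V) = 21


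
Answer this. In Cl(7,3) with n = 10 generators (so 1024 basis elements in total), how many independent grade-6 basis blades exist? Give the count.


Number of grade-k basis blades in Cl(p,q) with n = p + q is C(n, k).
n = 7 + 3 = 10
C(10, 6) = 10! / (6! * 4!)
= 3628800 / (720 * 24)
= 210


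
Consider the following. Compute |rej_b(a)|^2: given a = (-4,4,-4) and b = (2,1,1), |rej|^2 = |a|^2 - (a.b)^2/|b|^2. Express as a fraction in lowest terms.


|a|^2 = (-4)^2 + 4^2 + (-4)^2 = 48
|b|^2 = 2^2 + 1^2 + 1^2 = 6
a . b = (-4)*2 + 4*1 + (-4)*1 = -8
(a.b)^2 = (-8)^2 = 64
|rej|^2 = 48 - 64/6
= (288 - 64)/6
= 224/6
In lowest terms: 112/3


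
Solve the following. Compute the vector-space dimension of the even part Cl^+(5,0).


Even subalgebra dimension = 2^(n-1)
n = 5 + 0 = 5
2^(5 - 1) = 2^4 = 16
Verification: sum of C(5,k) for even k = 1 + 10 + 5 = 16
Result = 16


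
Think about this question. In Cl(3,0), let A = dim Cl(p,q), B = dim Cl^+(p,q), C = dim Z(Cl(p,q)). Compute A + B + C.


n = 3 + 0 = 3
Total dim = 2^3 = 8
Even subalgebra dim = 2^2 = 4
n is odd, so center dim = 2
Sum = 8 + 4 + 2 = 14


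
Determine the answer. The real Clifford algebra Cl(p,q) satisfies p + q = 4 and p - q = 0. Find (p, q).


We need p + q = 4 and p - q = 0.
Adding: 2p = 4 + 0 = 4, so p = 2.
Then q = 4 - 2 = 2.
(p, q) = (2, 2)


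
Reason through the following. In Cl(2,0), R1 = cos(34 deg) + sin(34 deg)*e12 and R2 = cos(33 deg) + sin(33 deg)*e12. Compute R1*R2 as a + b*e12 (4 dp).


Same-plane rotors commute and their half-angles add:
R1*R2 = cos(a1 + a2) + sin(a1 + a2)*e12.
a1 + a2 = 34 + 33 = 67 deg
cos(67 deg) = 0.3907
sin(67 deg) = 0.9205
R1*R2 = 0.3907 + 0.9205*e12


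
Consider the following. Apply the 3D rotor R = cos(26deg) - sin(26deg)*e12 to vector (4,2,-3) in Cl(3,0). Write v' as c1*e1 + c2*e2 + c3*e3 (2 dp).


Rotor R = cos(26deg) - sin(26deg)*e12
Rotation angle theta = 2 * 26 = 52 degrees in the e12 plane (e1 -> e2).
The component perpendicular to the plane (e3) is invariant: v'_3 = v3 = -3.00
cos(52deg) = 0.6157, sin(52deg) = 0.7880
v'_1 = v1*cos(theta) - v2*sin(theta) = 4*0.6157 - 2*0.7880 = 0.89
v'_2 = v1*sin(theta) + v2*cos(theta) = 4*0.7880 + 2*0.6157 = 4.38
v' = 0.89*e1 + 4.38*e2 - 3.00*e3


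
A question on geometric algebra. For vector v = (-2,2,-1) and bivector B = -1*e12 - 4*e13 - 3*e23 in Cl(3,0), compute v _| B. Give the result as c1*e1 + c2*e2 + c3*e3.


Left contraction v _| B = <vB>_1 (grade-1 part of the geometric product vB).
Using e1_|e12 = e2, e2_|e12 = -e1, e1_|e13 = e3, e3_|e13 = -e1, e2_|e23 = e3, e3_|e23 = -e2:
e1 coeff: -v2*b12 - v3*b13 = -(2)*(-1) - (-1)*(-4) = -2
e2 coeff: v1*b12 - v3*b23 = (-2)*(-1) - (-1)*(-3) = -1
e3 coeff: v1*b13 + v2*b23 = (-2)*(-4) + (2)*(-3) = 2
v _| B = -2*e1 - 1*e2 + 2*e3


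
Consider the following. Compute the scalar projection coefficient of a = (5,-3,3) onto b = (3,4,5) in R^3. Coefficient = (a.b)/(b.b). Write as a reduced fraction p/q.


Projection coefficient = (a . b) / (b . b)
a . b = 5*3 + (-3)*4 + 3*5
= 15 + (-12) + 15 = 18
b . b = 3^2 + 4^2 + 5^2
= 9 + 16 + 25 = 50
Coefficient = 18/50
In lowest terms: 9/25


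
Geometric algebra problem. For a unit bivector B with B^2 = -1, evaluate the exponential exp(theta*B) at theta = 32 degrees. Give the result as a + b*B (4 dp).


For a unit bivector B with B^2 = -1, the exponential series gives
e^(theta*B) = cos(theta) + sin(theta)*B (the GA analogue of Euler's formula).
theta = 32 degrees = 0.558505 rad
cos(32 deg) = 0.8480
sin(32 deg) = 0.5299
exp(theta*B) = 0.8480 + 0.5299*B


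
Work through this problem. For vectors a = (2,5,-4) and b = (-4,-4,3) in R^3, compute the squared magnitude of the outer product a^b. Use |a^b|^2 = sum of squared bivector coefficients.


a wedge b = (a1*b2 - a2*b1)*e12 + (a1*b3 - a3*b1)*e13 + (a2*b3 - a3*b2)*e23
e12 coeff: 2*(-4) - 5*(-4) = -8 - (-20) = 12
e13 coeff: 2*3 - (-4)*(-4) = 6 - 16 = -10
e23 coeff: 5*3 - (-4)*(-4) = 15 - 16 = -1
|a wedge b|^2 = 12^2 + (-10)^2 + (-1)^2
= 144 + 100 + 1
= 245


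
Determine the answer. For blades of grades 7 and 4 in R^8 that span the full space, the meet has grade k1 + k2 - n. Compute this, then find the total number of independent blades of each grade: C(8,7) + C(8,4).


Meet grade = grade(A) + grade(B) - n
= 7 + 4 - 8 = 3
C(8,7) = 8
C(8,4) = 70
dim_A + dim_B = 8 + 70 = 78


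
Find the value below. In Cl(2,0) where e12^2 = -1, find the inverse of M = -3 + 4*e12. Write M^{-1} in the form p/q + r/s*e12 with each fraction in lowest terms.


M = -3 + 4*e12, where e12^2 = -1.
Since M commutes with its reverse ~M = a - b*e12, M * ~M = a^2 - b^2*e12^2 = a^2 + b^2.
So M^{-1} = ~M / (a^2 + b^2) = (a - b*e12)/(a^2 + b^2).
a^2 + b^2 = 9 + 16 = 25
Scalar part = -3/25 = -3/25
Bivector coeff = -4/25 = -4/25
M^{-1} = -3/25 - 4/25*e12


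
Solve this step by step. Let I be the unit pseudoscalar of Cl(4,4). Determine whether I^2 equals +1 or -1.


The pseudoscalar I = e1...e_n (product of all n generators) of Cl(p,q) satisfies I^2 = (-1)^(q + n(n-1)/2).
p = 4, q = 4, n = p + q = 8
n(n-1)/2 = 8 * 7 / 2 = 28
Exponent = q + n(n-1)/2 = 4 + 28 = 32
I^2 = (-1)^32 = +1


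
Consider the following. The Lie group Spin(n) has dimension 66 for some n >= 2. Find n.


dim Spin(n) = dim so(n) = n(n-1)/2.
Solve n(n-1)/2 = 66, i.e. n^2 - n - 132 = 0.
Discriminant = 1 + 8*66 = 529
n = (1 + sqrt(529))/2 = (1 + 23)/2 = 12


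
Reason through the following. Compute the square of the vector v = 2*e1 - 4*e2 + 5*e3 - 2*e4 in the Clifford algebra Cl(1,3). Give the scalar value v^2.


v^2 = sum of c_i^2 * e_i^2
Positive signature terms (e_i^2 = +1): 2^2 = 4
Negative signature terms (e_j^2 = -1): (-4)^2 + 5^2 + (-2)^2 = 45
v^2 = 4 - 45 = -41


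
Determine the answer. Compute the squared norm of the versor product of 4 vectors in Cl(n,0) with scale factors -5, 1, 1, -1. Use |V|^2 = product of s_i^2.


Each vector v_i has |v_i|^2 = s_i^2
Squared scales: (-5)^2 = 25, 1^2 = 1, 1^2 = 1, (-1)^2 = 1
|V|^2 = 25 * 1 * 1 * 1
= 25


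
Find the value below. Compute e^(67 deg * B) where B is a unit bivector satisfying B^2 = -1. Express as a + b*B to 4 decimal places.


For a unit bivector B with B^2 = -1, the exponential series gives
e^(theta*B) = cos(theta) + sin(theta)*B (the GA analogue of Euler's formula).
theta = 67 degrees = 1.169371 rad
cos(67 deg) = 0.3907
sin(67 deg) = 0.9205
exp(theta*B) = 0.3907 + 0.9205*B


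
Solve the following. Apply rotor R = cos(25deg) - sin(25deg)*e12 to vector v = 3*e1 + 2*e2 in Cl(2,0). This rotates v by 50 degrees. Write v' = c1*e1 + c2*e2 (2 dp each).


Rotor R = cos(25deg) - sin(25deg)*e12
Rotation angle theta = 2 * 25 = 50 degrees
v' = R*v*~R rotates v by theta.
cos(50deg) = 0.6428, sin(50deg) = 0.7660
v'_1 = 3*cos(50deg) - 2*sin(50deg)
= 3*0.6428 - 2*0.7660
= 0.40
v'_2 = 3*sin(50deg) + 2*cos(50deg)
= 3*0.7660 + 2*0.6428
= 3.58
v' = 0.40*e1 + 3.58*e2


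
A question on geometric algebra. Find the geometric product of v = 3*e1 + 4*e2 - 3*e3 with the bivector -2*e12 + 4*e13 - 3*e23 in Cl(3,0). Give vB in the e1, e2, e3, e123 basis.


vB has grade-1 (vector) and grade-3 (trivector) parts: vB = (v _| B) + (v ^ B).
Vector part <vB>_1:
  e1: -v2*b12 - v3*b13 = -(4)*(-2) - (-3)*(4) = 20
  e2: v1*b12 - v3*b23 = (3)*(-2) - (-3)*(-3) = -15
  e3: v1*b13 + v2*b23 = (3)*(4) + (4)*(-3) = 0
Trivector part <vB>_3:
  e123: v1*b23 - v2*b13 + v3*b12 = (3)*(-3) - (4)*(4) + (-3)*(-2) = -19
vB = 20*e1 - 15*e2 + 0*e3 - 19*e123


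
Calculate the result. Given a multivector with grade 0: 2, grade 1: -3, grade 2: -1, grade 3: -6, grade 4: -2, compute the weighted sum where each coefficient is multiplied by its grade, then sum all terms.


Grade-weighted sum = sum of grade_k * coefficient_k
0*2 = 0
1*(-3) = -3
2*(-1) = -2
3*(-6) = -18
4*(-2) = -8
Total = 0 + (-3) + (-2) + (-18) + (-8) = -31


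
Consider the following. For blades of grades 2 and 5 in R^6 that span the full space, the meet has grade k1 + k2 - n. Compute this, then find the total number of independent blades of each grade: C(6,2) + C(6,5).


Meet grade = grade(A) + grade(B) - n
= 2 + 5 - 6 = 1
C(6,2) = 15
C(6,5) = 6
dim_A + dim_B = 15 + 6 = 21


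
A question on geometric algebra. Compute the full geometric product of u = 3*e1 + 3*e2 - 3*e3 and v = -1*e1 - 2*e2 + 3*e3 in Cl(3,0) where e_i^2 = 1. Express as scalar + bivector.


In Cl(3,0): e_i^2 = 1, e_ie_j = -e_je_i for i != j.
Scalar part = u . v = 3*(-1) + 3*(-2) + (-3)*3
= -3 + (-6) + (-9) = -18
e12 coeff = 3*(-2) - 3*(-1) = -6 - (-3) = -3
e13 coeff = 3*3 - (-3)*(-1) = 9 - 3 = 6
e23 coeff = 3*3 - (-3)*(-2) = 9 - 6 = 3
uv = -18 - 3*e12 + 6*e13 + 3*e23


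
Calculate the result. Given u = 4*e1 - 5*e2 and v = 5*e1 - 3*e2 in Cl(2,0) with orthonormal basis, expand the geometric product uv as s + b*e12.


Expand: (4*e1 - 5*e2)(5*e1 - 3*e2)
= 4*5*e1e1 + 4*(-3)*e1e2 + (-5)*5*e2e1 + (-5)*(-3)*e2e2
Using e1^2 = e2^2 = 1, e2e1 = -e1e2:
Scalar part s = 4*5 + (-5)*(-3) = 20 + 15 = 35
Bivector part b = 4*(-3) - (-5)*5 = -12 - (-25) = 13
uv = 35 + 13*e12


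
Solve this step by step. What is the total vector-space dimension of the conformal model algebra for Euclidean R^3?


The conformal model of R^3 uses Cl(4,1): the 3 Euclidean generators plus two extra orthogonal generators e+ (e+^2 = +1) and e- (e-^2 = -1), from which the null vectors e0, einf are built.
Number of generators m = 3 + 2 = 5.
dim Cl(p,q) = 2^m = 2^5 = 32


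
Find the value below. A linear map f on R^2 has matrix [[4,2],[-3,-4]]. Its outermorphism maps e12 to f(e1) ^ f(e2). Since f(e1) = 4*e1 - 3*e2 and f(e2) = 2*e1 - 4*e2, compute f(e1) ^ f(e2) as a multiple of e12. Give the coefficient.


The outermorphism of a linear map f sends e1^e2 to f(e1)^f(e2).
f(e1) = 4*e1 - 3*e2
f(e2) = 2*e1 - 4*e2
f(e1) ^ f(e2) = (4*e1 - 3*e2) ^ (2*e1 - 4*e2)
= 4*(-4)*e12 + (-3)*2*e21
= (-16 - (-6))*e12
= -10*e12
Coefficient = -10


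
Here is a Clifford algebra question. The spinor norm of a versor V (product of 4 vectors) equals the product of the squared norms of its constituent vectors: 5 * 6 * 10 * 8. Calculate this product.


Spinor norm N(V) = |v1|^2 * |v2|^2 * ... * |v4|^2
= 5 * 6 * 10 * 8
Running product: 5, 30, 300, 2400
N(V) = 2400


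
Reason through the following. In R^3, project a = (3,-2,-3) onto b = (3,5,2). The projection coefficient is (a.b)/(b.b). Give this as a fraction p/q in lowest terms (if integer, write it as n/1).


Projection coefficient = (a . b) / (b . b)
a . b = 3*3 + (-2)*5 + (-3)*2
= 9 + (-10) + (-6) = -7
b . b = 3^2 + 5^2 + 2^2
= 9 + 25 + 4 = 38
Coefficient = -7/38
In lowest terms: -7/38


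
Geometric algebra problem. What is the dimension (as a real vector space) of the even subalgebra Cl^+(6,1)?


Even subalgebra dimension = 2^(n-1)
n = 6 + 1 = 7
2^(7 - 1) = 2^6 = 64
Verification: sum of C(7,k) for even k = 1 + 21 + 35 + 7 = 64
Result = 64


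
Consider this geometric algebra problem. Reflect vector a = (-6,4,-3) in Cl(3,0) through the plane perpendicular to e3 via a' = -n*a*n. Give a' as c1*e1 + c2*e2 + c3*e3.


Reflection formula: a' = -n*a*n, with n = e3 (unit vector, n^2 = 1).
For reflection through hyperplane perp to e3:
The component along e3 flips sign, others stay.
a = (-6, 4, -3)
a' = (-6, 4, 3)
a' = -6*e1 + 4*e2 + 3*e3


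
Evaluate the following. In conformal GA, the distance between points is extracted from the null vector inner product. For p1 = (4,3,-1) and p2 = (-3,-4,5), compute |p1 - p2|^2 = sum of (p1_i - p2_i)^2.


p1 - p2 = (7, 7, -6)
|p1 - p2|^2 = 7^2 + 7^2 + (-6)^2
= 49 + 49 + 36
= 134


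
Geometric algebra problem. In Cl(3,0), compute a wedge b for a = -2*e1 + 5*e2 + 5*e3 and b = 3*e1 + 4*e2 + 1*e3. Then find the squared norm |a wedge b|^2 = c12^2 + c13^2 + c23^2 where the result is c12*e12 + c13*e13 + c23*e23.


a wedge b = (a1*b2 - a2*b1)*e12 + (a1*b3 - a3*b1)*e13 + (a2*b3 - a3*b2)*e23
e12 coeff: (-2)*4 - 5*3 = -8 - 15 = -23
e13 coeff: (-2)*1 - 5*3 = -2 - 15 = -17
e23 coeff: 5*1 - 5*4 = 5 - 20 = -15
|a wedge b|^2 = (-23)^2 + (-17)^2 + (-15)^2
= 529 + 289 + 225
= 1043


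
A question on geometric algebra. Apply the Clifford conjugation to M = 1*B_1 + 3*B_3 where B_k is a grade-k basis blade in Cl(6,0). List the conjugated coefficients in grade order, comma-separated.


Clifford conjugate sign for grade k: (-1)^(k(k+1)/2)
Grade 1: (-1)^(1*2/2) = (-1)^1 = -1, coeff 1 -> -1
Grade 3: (-1)^(3*4/2) = (-1)^6 = 1, coeff 3 -> 3
Conjugated coefficients: -1, 3


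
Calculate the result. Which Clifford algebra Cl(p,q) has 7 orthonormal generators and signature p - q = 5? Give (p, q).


We need p + q = 7 and p - q = 5.
Adding: 2p = 7 + 5 = 12, so p = 6.
Then q = 7 - 6 = 1.
(p, q) = (6, 1)


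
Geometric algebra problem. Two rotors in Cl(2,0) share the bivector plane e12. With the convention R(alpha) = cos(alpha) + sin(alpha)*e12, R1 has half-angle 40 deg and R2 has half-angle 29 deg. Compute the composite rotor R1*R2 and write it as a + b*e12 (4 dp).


Same-plane rotors commute and their half-angles add:
R1*R2 = cos(a1 + a2) + sin(a1 + a2)*e12.
a1 + a2 = 40 + 29 = 69 deg
cos(69 deg) = 0.3584
sin(69 deg) = 0.9336
R1*R2 = 0.3584 + 0.9336*e12


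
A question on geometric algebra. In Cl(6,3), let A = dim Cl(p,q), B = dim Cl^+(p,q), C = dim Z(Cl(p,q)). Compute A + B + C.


n = 6 + 3 = 9
Total dim = 2^9 = 512
Even subalgebra dim = 2^8 = 256
n is odd, so center dim = 2
Sum = 512 + 256 + 2 = 770


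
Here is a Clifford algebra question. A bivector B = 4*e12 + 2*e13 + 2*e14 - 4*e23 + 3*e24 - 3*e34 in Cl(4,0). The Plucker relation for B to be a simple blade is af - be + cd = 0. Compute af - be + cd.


Plucker relation: af - be + cd
a*f = 4*(-3) = -12
b*e = 2*3 = 6
c*d = 2*(-4) = -8
af - be + cd = -12 - 6 + (-8)
= -26


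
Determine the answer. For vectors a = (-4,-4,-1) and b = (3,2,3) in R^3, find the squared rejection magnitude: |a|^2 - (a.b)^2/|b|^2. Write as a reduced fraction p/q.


|a|^2 = (-4)^2 + (-4)^2 + (-1)^2 = 33
|b|^2 = 3^2 + 2^2 + 3^2 = 22
a . b = (-4)*3 + (-4)*2 + (-1)*3 = -23
(a.b)^2 = (-23)^2 = 529
|rej|^2 = 33 - 529/22
= (726 - 529)/22
= 197/22
In lowest terms: 197/22


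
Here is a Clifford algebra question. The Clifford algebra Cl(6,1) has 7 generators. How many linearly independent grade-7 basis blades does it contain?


Number of grade-k basis blades in Cl(p,q) with n = p + q is C(n, k).
n = 6 + 1 = 7
C(7, 7) = 7! / (7! * 0!)
= 5040 / (5040 * 1)
= 1


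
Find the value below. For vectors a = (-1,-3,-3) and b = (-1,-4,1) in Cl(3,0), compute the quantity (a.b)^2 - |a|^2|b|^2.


a . b = (-1)*(-1) + (-3)*(-4) + (-3)*1
= 1 + 12 + (-3) = 10
|a|^2 = (-1)^2 + (-3)^2 + (-3)^2 = 19
|b|^2 = (-1)^2 + (-4)^2 + 1^2 = 18
(a.b)^2 = 10^2 = 100
|a|^2 * |b|^2 = 19 * 18 = 342
Result = 100 - 342 = -242


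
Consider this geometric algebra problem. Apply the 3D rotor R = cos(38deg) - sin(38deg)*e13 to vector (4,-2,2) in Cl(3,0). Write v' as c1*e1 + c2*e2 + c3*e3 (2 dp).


Rotor R = cos(38deg) - sin(38deg)*e13
Rotation angle theta = 2 * 38 = 76 degrees in the e13 plane (e1 -> e3).
The component perpendicular to the plane (e2) is invariant: v'_2 = v2 = -2.00
cos(76deg) = 0.2419, sin(76deg) = 0.9703
v'_1 = v1*cos(theta) - v3*sin(theta) = 4*0.2419 - 2*0.9703 = -0.97
v'_3 = v1*sin(theta) + v3*cos(theta) = 4*0.9703 + 2*0.2419 = 4.37
v' = -0.97*e1 - 2.00*e2 + 4.37*e3


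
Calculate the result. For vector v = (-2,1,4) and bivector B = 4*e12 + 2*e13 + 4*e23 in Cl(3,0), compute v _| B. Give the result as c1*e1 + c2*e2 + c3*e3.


Left contraction v _| B = <vB>_1 (grade-1 part of the geometric product vB).
Using e1_|e12 = e2, e2_|e12 = -e1, e1_|e13 = e3, e3_|e13 = -e1, e2_|e23 = e3, e3_|e23 = -e2:
e1 coeff: -v2*b12 - v3*b13 = -(1)*(4) - (4)*(2) = -12
e2 coeff: v1*b12 - v3*b23 = (-2)*(4) - (4)*(4) = -24
e3 coeff: v1*b13 + v2*b23 = (-2)*(2) + (1)*(4) = 0
v _| B = -12*e1 - 24*e2 + 0*e3


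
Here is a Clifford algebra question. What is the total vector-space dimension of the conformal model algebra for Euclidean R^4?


The conformal model of R^4 uses Cl(5,1): the 4 Euclidean generators plus two extra orthogonal generators e+ (e+^2 = +1) and e- (e-^2 = -1), from which the null vectors e0, einf are built.
Number of generators m = 4 + 2 = 6.
dim Cl(p,q) = 2^m = 2^6 = 64


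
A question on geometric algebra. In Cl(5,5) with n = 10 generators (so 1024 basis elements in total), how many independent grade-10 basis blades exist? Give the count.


Number of grade-k basis blades in Cl(p,q) with n = p + q is C(n, k).
n = 5 + 5 = 10
C(10, 10) = 10! / (10! * 0!)
= 3628800 / (3628800 * 1)
= 1


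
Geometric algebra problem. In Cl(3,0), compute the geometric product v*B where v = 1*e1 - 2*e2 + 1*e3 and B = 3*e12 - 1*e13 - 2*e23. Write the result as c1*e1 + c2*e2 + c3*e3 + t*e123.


vB has grade-1 (vector) and grade-3 (trivector) parts: vB = (v _| B) + (v ^ B).
Vector part <vB>_1:
  e1: -v2*b12 - v3*b13 = -(-2)*(3) - (1)*(-1) = 7
  e2: v1*b12 - v3*b23 = (1)*(3) - (1)*(-2) = 5
  e3: v1*b13 + v2*b23 = (1)*(-1) + (-2)*(-2) = 3
Trivector part <vB>_3:
  e123: v1*b23 - v2*b13 + v3*b12 = (1)*(-2) - (-2)*(-1) + (1)*(3) = -1
vB = 7*e1 + 5*e2 + 3*e3 - 1*e123


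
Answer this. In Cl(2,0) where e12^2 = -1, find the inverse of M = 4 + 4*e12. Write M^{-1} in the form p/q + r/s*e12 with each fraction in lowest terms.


M = 4 + 4*e12, where e12^2 = -1.
Since M commutes with its reverse ~M = a - b*e12, M * ~M = a^2 - b^2*e12^2 = a^2 + b^2.
So M^{-1} = ~M / (a^2 + b^2) = (a - b*e12)/(a^2 + b^2).
a^2 + b^2 = 16 + 16 = 32
Scalar part = 4/32 = 1/8
Bivector coeff = -4/32 = -1/8
M^{-1} = 1/8 - 1/8*e12


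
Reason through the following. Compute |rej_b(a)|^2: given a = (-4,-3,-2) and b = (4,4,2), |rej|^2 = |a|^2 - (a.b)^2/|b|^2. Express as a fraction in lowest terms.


|a|^2 = (-4)^2 + (-3)^2 + (-2)^2 = 29
|b|^2 = 4^2 + 4^2 + 2^2 = 36
a . b = (-4)*4 + (-3)*4 + (-2)*2 = -32
(a.b)^2 = (-32)^2 = 1024
|rej|^2 = 29 - 1024/36
= (1044 - 1024)/36
= 20/36
In lowest terms: 5/9


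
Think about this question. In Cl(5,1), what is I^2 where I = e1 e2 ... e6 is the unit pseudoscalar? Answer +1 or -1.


The pseudoscalar I = e1...e_n (product of all n generators) of Cl(p,q) satisfies I^2 = (-1)^(q + n(n-1)/2).
p = 5, q = 1, n = p + q = 6
n(n-1)/2 = 6 * 5 / 2 = 15
Exponent = q + n(n-1)/2 = 1 + 15 = 16
I^2 = (-1)^16 = +1


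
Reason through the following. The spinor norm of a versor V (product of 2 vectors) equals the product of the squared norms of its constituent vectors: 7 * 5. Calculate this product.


Spinor norm N(V) = |v1|^2 * |v2|^2 * ... * |v2|^2
= 7 * 5
Running product: 7, 35
N(V) = 35


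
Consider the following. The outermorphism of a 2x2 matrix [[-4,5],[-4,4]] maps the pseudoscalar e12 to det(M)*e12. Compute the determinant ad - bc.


The outermorphism of a linear map f sends e1^e2 to f(e1)^f(e2).
f(e1) = -4*e1 - 4*e2
f(e2) = 5*e1 + 4*e2
f(e1) ^ f(e2) = (-4*e1 - 4*e2) ^ (5*e1 + 4*e2)
= (-4)*4*e12 + (-4)*5*e21
= (-16 - (-20))*e12
= 4*e12
Coefficient = 4


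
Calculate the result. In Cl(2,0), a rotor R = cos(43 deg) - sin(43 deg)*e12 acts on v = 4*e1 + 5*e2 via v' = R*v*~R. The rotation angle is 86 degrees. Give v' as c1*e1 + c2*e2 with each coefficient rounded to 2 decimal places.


Rotor R = cos(43deg) - sin(43deg)*e12
Rotation angle theta = 2 * 43 = 86 degrees
v' = R*v*~R rotates v by theta.
cos(86deg) = 0.0698, sin(86deg) = 0.9976
v'_1 = 4*cos(86deg) - 5*sin(86deg)
= 4*0.0698 - 5*0.9976
= -4.71
v'_2 = 4*sin(86deg) + 5*cos(86deg)
= 4*0.9976 + 5*0.0698
= 4.34
v' = -4.71*e1 + 4.34*e2


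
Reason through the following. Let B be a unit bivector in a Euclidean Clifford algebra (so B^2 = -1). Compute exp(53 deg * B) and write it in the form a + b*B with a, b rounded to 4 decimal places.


For a unit bivector B with B^2 = -1, the exponential series gives
e^(theta*B) = cos(theta) + sin(theta)*B (the GA analogue of Euler's formula).
theta = 53 degrees = 0.925025 rad
cos(53 deg) = 0.6018
sin(53 deg) = 0.7986
exp(theta*B) = 0.6018 + 0.7986*B


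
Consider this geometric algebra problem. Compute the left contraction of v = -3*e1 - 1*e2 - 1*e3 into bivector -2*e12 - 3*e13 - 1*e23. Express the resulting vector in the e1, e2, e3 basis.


Left contraction v _| B = <vB>_1 (grade-1 part of the geometric product vB).
Using e1_|e12 = e2, e2_|e12 = -e1, e1_|e13 = e3, e3_|e13 = -e1, e2_|e23 = e3, e3_|e23 = -e2:
e1 coeff: -v2*b12 - v3*b13 = -(-1)*(-2) - (-1)*(-3) = -5
e2 coeff: v1*b12 - v3*b23 = (-3)*(-2) - (-1)*(-1) = 5
e3 coeff: v1*b13 + v2*b23 = (-3)*(-3) + (-1)*(-1) = 10
v _| B = -5*e1 + 5*e2 + 10*e3


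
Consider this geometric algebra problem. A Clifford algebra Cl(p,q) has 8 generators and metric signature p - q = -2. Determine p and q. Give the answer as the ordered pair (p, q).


We need p + q = 8 and p - q = -2.
Adding: 2p = 8 + (-2) = 6, so p = 3.
Then q = 8 - 3 = 5.
(p, q) = (3, 5)


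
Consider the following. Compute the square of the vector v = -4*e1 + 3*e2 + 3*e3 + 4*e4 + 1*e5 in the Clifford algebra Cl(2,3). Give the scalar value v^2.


v^2 = sum of c_i^2 * e_i^2
Positive signature terms (e_i^2 = +1): (-4)^2 + 3^2 = 25
Negative signature terms (e_j^2 = -1): 3^2 + 4^2 + 1^2 = 26
v^2 = 25 - 26 = -1


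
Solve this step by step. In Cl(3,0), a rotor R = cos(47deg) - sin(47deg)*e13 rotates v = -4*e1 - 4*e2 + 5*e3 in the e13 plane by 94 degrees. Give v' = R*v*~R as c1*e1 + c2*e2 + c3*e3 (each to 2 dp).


Rotor R = cos(47deg) - sin(47deg)*e13
Rotation angle theta = 2 * 47 = 94 degrees in the e13 plane (e1 -> e3).
The component perpendicular to the plane (e2) is invariant: v'_2 = v2 = -4.00
cos(94deg) = -0.0698, sin(94deg) = 0.9976
v'_1 = v1*cos(theta) - v3*sin(theta) = -4*(-0.0698) - 5*0.9976 = -4.71
v'_3 = v1*sin(theta) + v3*cos(theta) = -4*0.9976 + 5*(-0.0698) = -4.34
v' = -4.71*e1 - 4.00*e2 - 4.34*e3


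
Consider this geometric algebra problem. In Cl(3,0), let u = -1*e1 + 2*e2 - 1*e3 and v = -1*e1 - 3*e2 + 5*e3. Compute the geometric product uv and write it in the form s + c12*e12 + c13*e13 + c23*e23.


In Cl(3,0): e_i^2 = 1, e_ie_j = -e_je_i for i != j.
Scalar part = u . v = (-1)*(-1) + 2*(-3) + (-1)*5
= 1 + (-6) + (-5) = -10
e12 coeff = (-1)*(-3) - 2*(-1) = 3 - (-2) = 5
e13 coeff = (-1)*5 - (-1)*(-1) = -5 - 1 = -6
e23 coeff = 2*5 - (-1)*(-3) = 10 - 3 = 7
uv = -10 + 5*e12 - 6*e13 + 7*e23


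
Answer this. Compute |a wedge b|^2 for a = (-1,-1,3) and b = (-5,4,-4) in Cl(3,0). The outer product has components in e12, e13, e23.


a wedge b = (a1*b2 - a2*b1)*e12 + (a1*b3 - a3*b1)*e13 + (a2*b3 - a3*b2)*e23
e12 coeff: (-1)*4 - (-1)*(-5) = -4 - 5 = -9
e13 coeff: (-1)*(-4) - 3*(-5) = 4 - (-15) = 19
e23 coeff: (-1)*(-4) - 3*4 = 4 - 12 = -8
|a wedge b|^2 = (-9)^2 + 19^2 + (-8)^2
= 81 + 361 + 64
= 506


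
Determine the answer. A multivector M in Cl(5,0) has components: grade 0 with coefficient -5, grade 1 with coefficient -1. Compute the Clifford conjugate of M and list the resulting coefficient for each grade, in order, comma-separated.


Clifford conjugate sign for grade k: (-1)^(k(k+1)/2)
Grade 0: (-1)^(0*1/2) = (-1)^0 = 1, coeff -5 -> -5
Grade 1: (-1)^(1*2/2) = (-1)^1 = -1, coeff -1 -> 1
Conjugated coefficients: -5, 1


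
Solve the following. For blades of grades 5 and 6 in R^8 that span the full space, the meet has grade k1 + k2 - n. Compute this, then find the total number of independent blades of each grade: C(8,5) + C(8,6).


Meet grade = grade(A) + grade(B) - n
= 5 + 6 - 8 = 3
C(8,5) = 56
C(8,6) = 28
dim_A + dim_B = 56 + 28 = 84


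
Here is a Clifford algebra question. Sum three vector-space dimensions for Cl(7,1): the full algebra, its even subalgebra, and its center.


n = 7 + 1 = 8
Total dim = 2^8 = 256
Even subalgebra dim = 2^7 = 128
n is even, so center dim = 1
Sum = 256 + 128 + 1 = 385


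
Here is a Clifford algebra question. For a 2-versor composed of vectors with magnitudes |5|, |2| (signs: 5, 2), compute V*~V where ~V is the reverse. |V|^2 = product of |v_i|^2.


Each vector v_i has |v_i|^2 = s_i^2
Squared scales: 5^2 = 25, 2^2 = 4
|V|^2 = 25 * 4
= 100


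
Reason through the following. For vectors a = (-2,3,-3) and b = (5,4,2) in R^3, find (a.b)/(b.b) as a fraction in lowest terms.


Projection coefficient = (a . b) / (b . b)
a . b = (-2)*5 + 3*4 + (-3)*2
= -10 + 12 + (-6) = -4
b . b = 5^2 + 4^2 + 2^2
= 25 + 16 + 4 = 45
Coefficient = -4/45
In lowest terms: -4/45


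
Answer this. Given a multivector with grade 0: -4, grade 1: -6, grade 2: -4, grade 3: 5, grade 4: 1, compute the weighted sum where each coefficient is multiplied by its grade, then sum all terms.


Grade-weighted sum = sum of grade_k * coefficient_k
0*(-4) = 0
1*(-6) = -6
2*(-4) = -8
3*5 = 15
4*1 = 4
Total = 0 + (-6) + (-8) + 15 + 4 = 5


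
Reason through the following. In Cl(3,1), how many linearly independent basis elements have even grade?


Even subalgebra dimension = 2^(n-1)
n = 3 + 1 = 4
2^(4 - 1) = 2^3 = 8
Verification: sum of C(4,k) for even k = 1 + 6 + 1 = 8
Result = 8


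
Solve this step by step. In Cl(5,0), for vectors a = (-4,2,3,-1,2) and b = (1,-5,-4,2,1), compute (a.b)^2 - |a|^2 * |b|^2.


a . b = (-4)*1 + 2*(-5) + 3*(-4) + (-1)*2 + 2*1
= -4 + (-10) + (-12) + (-2) + 2 = -26
|a|^2 = (-4)^2 + 2^2 + 3^2 + (-1)^2 + 2^2 = 34
|b|^2 = 1^2 + (-5)^2 + (-4)^2 + 2^2 + 1^2 = 47
(a.b)^2 = (-26)^2 = 676
|a|^2 * |b|^2 = 34 * 47 = 1598
Result = 676 - 1598 = -922


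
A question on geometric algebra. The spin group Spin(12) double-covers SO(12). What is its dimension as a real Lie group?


Spin(n) double-covers SO(n); both have Lie algebra so(n) of dimension n(n-1)/2.
n = 12
n(n-1) = 12 * 11 = 132
dim Spin(12) = 132/2 = 66


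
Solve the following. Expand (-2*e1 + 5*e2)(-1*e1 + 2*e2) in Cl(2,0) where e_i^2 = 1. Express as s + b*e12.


Expand: (-2*e1 + 5*e2)(-1*e1 + 2*e2)
= (-2)*(-1)*e1e1 + (-2)*2*e1e2 + 5*(-1)*e2e1 + 5*2*e2e2
Using e1^2 = e2^2 = 1, e2e1 = -e1e2:
Scalar part s = (-2)*(-1) + 5*2 = 2 + 10 = 12
Bivector part b = (-2)*2 - 5*(-1) = -4 - (-5) = 1
uv = 12 + 1*e12


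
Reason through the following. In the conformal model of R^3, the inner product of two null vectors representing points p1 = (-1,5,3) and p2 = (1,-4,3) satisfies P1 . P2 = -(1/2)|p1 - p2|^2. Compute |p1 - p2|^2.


p1 - p2 = (-2, 9, 0)
|p1 - p2|^2 = (-2)^2 + 9^2 + 0^2
= 4 + 81 + 0
= 85


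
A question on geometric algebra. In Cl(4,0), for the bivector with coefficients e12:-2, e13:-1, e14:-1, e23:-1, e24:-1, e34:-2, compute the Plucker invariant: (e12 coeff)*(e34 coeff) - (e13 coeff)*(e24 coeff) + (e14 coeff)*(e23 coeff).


Plucker relation: af - be + cd
a*f = (-2)*(-2) = 4
b*e = (-1)*(-1) = 1
c*d = (-1)*(-1) = 1
af - be + cd = 4 - 1 + 1
= 4


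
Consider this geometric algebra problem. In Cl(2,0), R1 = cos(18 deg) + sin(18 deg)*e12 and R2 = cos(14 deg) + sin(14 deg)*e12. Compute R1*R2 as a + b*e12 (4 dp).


Same-plane rotors commute and their half-angles add:
R1*R2 = cos(a1 + a2) + sin(a1 + a2)*e12.
a1 + a2 = 18 + 14 = 32 deg
cos(32 deg) = 0.8480
sin(32 deg) = 0.5299
R1*R2 = 0.8480 + 0.5299*e12


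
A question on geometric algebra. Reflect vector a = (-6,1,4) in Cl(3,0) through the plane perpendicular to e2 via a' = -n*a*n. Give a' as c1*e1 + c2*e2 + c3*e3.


Reflection formula: a' = -n*a*n, with n = e2 (unit vector, n^2 = 1).
For reflection through hyperplane perp to e2:
The component along e2 flips sign, others stay.
a = (-6, 1, 4)
a' = (-6, -1, 4)
a' = -6*e1 - 1*e2 + 4*e3


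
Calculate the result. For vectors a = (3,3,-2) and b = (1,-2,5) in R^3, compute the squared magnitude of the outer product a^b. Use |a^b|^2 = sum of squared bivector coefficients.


a wedge b = (a1*b2 - a2*b1)*e12 + (a1*b3 - a3*b1)*e13 + (a2*b3 - a3*b2)*e23
e12 coeff: 3*(-2) - 3*1 = -6 - 3 = -9
e13 coeff: 3*5 - (-2)*1 = 15 - (-2) = 17
e23 coeff: 3*5 - (-2)*(-2) = 15 - 4 = 11
|a wedge b|^2 = (-9)^2 + 17^2 + 11^2
= 81 + 289 + 121
= 491


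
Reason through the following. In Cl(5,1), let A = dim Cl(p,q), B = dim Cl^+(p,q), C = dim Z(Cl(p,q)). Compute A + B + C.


n = 5 + 1 = 6
Total dim = 2^6 = 64
Even subalgebra dim = 2^5 = 32
n is even, so center dim = 1
Sum = 64 + 32 + 1 = 97


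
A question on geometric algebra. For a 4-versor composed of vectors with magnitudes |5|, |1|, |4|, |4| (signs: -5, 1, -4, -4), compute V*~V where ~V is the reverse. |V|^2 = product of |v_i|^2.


Each vector v_i has |v_i|^2 = s_i^2
Squared scales: (-5)^2 = 25, 1^2 = 1, (-4)^2 = 16, (-4)^2 = 16
|V|^2 = 25 * 1 * 16 * 16
= 6400


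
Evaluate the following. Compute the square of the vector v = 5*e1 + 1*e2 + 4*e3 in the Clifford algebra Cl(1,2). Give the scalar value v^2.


v^2 = sum of c_i^2 * e_i^2
Positive signature terms (e_i^2 = +1): 5^2 = 25
Negative signature terms (e_j^2 = -1): 1^2 + 4^2 = 17
v^2 = 25 - 17 = 8


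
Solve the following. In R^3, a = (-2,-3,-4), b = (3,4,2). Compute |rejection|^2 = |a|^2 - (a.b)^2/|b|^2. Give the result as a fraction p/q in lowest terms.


|a|^2 = (-2)^2 + (-3)^2 + (-4)^2 = 29
|b|^2 = 3^2 + 4^2 + 2^2 = 29
a . b = (-2)*3 + (-3)*4 + (-4)*2 = -26
(a.b)^2 = (-26)^2 = 676
|rej|^2 = 29 - 676/29
= (841 - 676)/29
= 165/29
In lowest terms: 165/29


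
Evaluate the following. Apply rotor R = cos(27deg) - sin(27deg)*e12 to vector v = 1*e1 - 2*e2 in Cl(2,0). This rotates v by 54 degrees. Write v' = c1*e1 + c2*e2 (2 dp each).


Rotor R = cos(27deg) - sin(27deg)*e12
Rotation angle theta = 2 * 27 = 54 degrees
v' = R*v*~R rotates v by theta.
cos(54deg) = 0.5878, sin(54deg) = 0.8090
v'_1 = 1*cos(54deg) - (-2)*sin(54deg)
= 1*0.5878 - (-2)*0.8090
= 2.21
v'_2 = 1*sin(54deg) + (-2)*cos(54deg)
= 1*0.8090 + (-2)*0.5878
= -0.37
v' = 2.21*e1 - 0.37*e2


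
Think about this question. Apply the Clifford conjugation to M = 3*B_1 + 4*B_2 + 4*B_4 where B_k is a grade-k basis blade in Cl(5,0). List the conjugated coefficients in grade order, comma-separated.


Clifford conjugate sign for grade k: (-1)^(k(k+1)/2)
Grade 1: (-1)^(1*2/2) = (-1)^1 = -1, coeff 3 -> -3
Grade 2: (-1)^(2*3/2) = (-1)^3 = -1, coeff 4 -> -4
Grade 4: (-1)^(4*5/2) = (-1)^10 = 1, coeff 4 -> 4
Conjugated coefficients: -3, -4, 4


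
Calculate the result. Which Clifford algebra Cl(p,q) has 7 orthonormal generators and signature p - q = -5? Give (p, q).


We need p + q = 7 and p - q = -5.
Adding: 2p = 7 + (-5) = 2, so p = 1.
Then q = 7 - 1 = 6.
(p, q) = (1, 6)


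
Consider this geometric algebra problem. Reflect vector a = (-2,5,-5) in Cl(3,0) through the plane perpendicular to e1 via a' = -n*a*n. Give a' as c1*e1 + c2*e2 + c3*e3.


Reflection formula: a' = -n*a*n, with n = e1 (unit vector, n^2 = 1).
For reflection through hyperplane perp to e1:
The component along e1 flips sign, others stay.
a = (-2, 5, -5)
a' = (2, 5, -5)
a' = 2*e1 + 5*e2 - 5*e3


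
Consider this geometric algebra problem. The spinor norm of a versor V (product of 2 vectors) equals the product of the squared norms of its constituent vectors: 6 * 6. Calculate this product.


Spinor norm N(V) = |v1|^2 * |v2|^2 * ... * |v2|^2
= 6 * 6
Running product: 6, 36
N(V) = 36


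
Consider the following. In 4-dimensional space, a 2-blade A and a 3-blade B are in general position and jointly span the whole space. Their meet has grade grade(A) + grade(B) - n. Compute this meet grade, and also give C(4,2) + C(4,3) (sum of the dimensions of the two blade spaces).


Meet grade = grade(A) + grade(B) - n
= 2 + 3 - 4 = 1
C(4,2) = 6
C(4,3) = 4
dim_A + dim_B = 6 + 4 = 10


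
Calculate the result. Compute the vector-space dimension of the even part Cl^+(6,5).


Even subalgebra dimension = 2^(n-1)
n = 6 + 5 = 11
2^(11 - 1) = 2^10 = 1024
Verification: sum of C(11,k) for even k = 1 + 55 + 330 + 462 + 165 + 11 = 1024
Result = 1024


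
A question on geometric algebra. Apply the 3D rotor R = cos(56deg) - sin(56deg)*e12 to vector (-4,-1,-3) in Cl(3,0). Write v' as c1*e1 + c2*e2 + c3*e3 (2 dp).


Rotor R = cos(56deg) - sin(56deg)*e12
Rotation angle theta = 2 * 56 = 112 degrees in the e12 plane (e1 -> e2).
The component perpendicular to the plane (e3) is invariant: v'_3 = v3 = -3.00
cos(112deg) = -0.3746, sin(112deg) = 0.9272
v'_1 = v1*cos(theta) - v2*sin(theta) = -4*(-0.3746) - (-1)*0.9272 = 2.43
v'_2 = v1*sin(theta) + v2*cos(theta) = -4*0.9272 + (-1)*(-0.3746) = -3.33
v' = 2.43*e1 - 3.33*e2 - 3.00*e3


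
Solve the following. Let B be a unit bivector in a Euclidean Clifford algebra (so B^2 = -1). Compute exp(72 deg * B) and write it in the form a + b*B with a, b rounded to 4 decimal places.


For a unit bivector B with B^2 = -1, the exponential series gives
e^(theta*B) = cos(theta) + sin(theta)*B (the GA analogue of Euler's formula).
theta = 72 degrees = 1.256637 rad
cos(72 deg) = 0.3090
sin(72 deg) = 0.9511
exp(theta*B) = 0.3090 + 0.9511*B


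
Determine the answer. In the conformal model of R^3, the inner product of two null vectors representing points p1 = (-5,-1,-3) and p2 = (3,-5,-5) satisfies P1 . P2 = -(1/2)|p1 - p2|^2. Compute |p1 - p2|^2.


p1 - p2 = (-8, 4, 2)
|p1 - p2|^2 = (-8)^2 + 4^2 + 2^2
= 64 + 16 + 4
= 84


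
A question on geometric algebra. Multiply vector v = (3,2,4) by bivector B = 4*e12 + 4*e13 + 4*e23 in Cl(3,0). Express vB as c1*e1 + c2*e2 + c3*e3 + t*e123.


vB has grade-1 (vector) and grade-3 (trivector) parts: vB = (v _| B) + (v ^ B).
Vector part <vB>_1:
  e1: -v2*b12 - v3*b13 = -(2)*(4) - (4)*(4) = -24
  e2: v1*b12 - v3*b23 = (3)*(4) - (4)*(4) = -4
  e3: v1*b13 + v2*b23 = (3)*(4) + (2)*(4) = 20
Trivector part <vB>_3:
  e123: v1*b23 - v2*b13 + v3*b12 = (3)*(4) - (2)*(4) + (4)*(4) = 20
vB = -24*e1 - 4*e2 + 20*e3 + 20*e123


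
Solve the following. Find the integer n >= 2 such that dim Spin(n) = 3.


dim Spin(n) = dim so(n) = n(n-1)/2.
Solve n(n-1)/2 = 3, i.e. n^2 - n - 6 = 0.
Discriminant = 1 + 8*3 = 25
n = (1 + sqrt(25))/2 = (1 + 5)/2 = 3


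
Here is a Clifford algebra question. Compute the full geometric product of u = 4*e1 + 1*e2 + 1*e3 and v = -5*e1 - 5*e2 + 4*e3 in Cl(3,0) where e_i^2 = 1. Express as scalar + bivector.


In Cl(3,0): e_i^2 = 1, e_ie_j = -e_je_i for i != j.
Scalar part = u . v = 4*(-5) + 1*(-5) + 1*4
= -20 + (-5) + 4 = -21
e12 coeff = 4*(-5) - 1*(-5) = -20 - (-5) = -15
e13 coeff = 4*4 - 1*(-5) = 16 - (-5) = 21
e23 coeff = 1*4 - 1*(-5) = 4 - (-5) = 9
uv = -21 - 15*e12 + 21*e13 + 9*e23


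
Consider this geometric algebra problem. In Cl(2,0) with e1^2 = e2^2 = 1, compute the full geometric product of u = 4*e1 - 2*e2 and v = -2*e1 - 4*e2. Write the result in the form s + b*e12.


Expand: (4*e1 - 2*e2)(-2*e1 - 4*e2)
= 4*(-2)*e1e1 + 4*(-4)*e1e2 + (-2)*(-2)*e2e1 + (-2)*(-4)*e2e2
Using e1^2 = e2^2 = 1, e2e1 = -e1e2:
Scalar part s = 4*(-2) + (-2)*(-4) = -8 + 8 = 0
Bivector part b = 4*(-4) - (-2)*(-2) = -16 - 4 = -20
uv = 0 - 20*e12


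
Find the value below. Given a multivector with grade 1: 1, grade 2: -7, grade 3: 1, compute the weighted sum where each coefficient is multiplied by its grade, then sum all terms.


Grade-weighted sum = sum of grade_k * coefficient_k
1*1 = 1
2*(-7) = -14
3*1 = 3
Total = 1 + (-14) + 3 = -10


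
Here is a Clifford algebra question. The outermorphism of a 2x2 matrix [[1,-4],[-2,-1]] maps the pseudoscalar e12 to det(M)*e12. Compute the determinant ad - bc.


The outermorphism of a linear map f sends e1^e2 to f(e1)^f(e2).
f(e1) = 1*e1 - 2*e2
f(e2) = -4*e1 - 1*e2
f(e1) ^ f(e2) = (1*e1 - 2*e2) ^ (-4*e1 - 1*e2)
= 1*(-1)*e12 + (-2)*(-4)*e21
= (-1 - 8)*e12
= -9*e12
Coefficient = -9


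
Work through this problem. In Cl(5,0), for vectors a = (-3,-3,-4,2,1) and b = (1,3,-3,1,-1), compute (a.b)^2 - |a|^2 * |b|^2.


a . b = (-3)*1 + (-3)*3 + (-4)*(-3) + 2*1 + 1*(-1)
= -3 + (-9) + 12 + 2 + (-1) = 1
|a|^2 = (-3)^2 + (-3)^2 + (-4)^2 + 2^2 + 1^2 = 39
|b|^2 = 1^2 + 3^2 + (-3)^2 + 1^2 + (-1)^2 = 21
(a.b)^2 = 1^2 = 1
|a|^2 * |b|^2 = 39 * 21 = 819
Result = 1 - 819 = -818


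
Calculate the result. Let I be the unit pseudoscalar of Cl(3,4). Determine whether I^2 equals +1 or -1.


The pseudoscalar I = e1...e_n (product of all n generators) of Cl(p,q) satisfies I^2 = (-1)^(q + n(n-1)/2).
p = 3, q = 4, n = p + q = 7
n(n-1)/2 = 7 * 6 / 2 = 21
Exponent = q + n(n-1)/2 = 4 + 21 = 25
I^2 = (-1)^25 = -1


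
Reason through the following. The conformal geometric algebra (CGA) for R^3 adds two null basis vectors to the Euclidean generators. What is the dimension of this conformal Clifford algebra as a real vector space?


The conformal model of R^3 uses Cl(4,1): the 3 Euclidean generators plus two extra orthogonal generators e+ (e+^2 = +1) and e- (e-^2 = -1), from which the null vectors e0, einf are built.
Number of generators m = 3 + 2 = 5.
dim Cl(p,q) = 2^m = 2^5 = 32


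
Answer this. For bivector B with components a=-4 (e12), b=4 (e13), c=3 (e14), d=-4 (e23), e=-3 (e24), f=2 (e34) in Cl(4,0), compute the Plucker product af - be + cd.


Plucker relation: af - be + cd
a*f = (-4)*2 = -8
b*e = 4*(-3) = -12
c*d = 3*(-4) = -12
af - be + cd = -8 - (-12) + (-12)
= -8


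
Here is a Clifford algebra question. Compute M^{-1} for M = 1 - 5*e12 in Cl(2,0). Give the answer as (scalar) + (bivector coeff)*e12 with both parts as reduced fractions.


M = 1 - 5*e12, where e12^2 = -1.
Since M commutes with its reverse ~M = a - b*e12, M * ~M = a^2 - b^2*e12^2 = a^2 + b^2.
So M^{-1} = ~M / (a^2 + b^2) = (a - b*e12)/(a^2 + b^2).
a^2 + b^2 = 1 + 25 = 26
Scalar part = 1/26 = 1/26
Bivector coeff = 5/26 = 5/26
M^{-1} = 1/26 + 5/26*e12


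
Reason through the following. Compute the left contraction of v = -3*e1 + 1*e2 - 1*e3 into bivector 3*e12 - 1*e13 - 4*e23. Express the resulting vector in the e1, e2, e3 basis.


Left contraction v _| B = <vB>_1 (grade-1 part of the geometric product vB).
Using e1_|e12 = e2, e2_|e12 = -e1, e1_|e13 = e3, e3_|e13 = -e1, e2_|e23 = e3, e3_|e23 = -e2:
e1 coeff: -v2*b12 - v3*b13 = -(1)*(3) - (-1)*(-1) = -4
e2 coeff: v1*b12 - v3*b23 = (-3)*(3) - (-1)*(-4) = -13
e3 coeff: v1*b13 + v2*b23 = (-3)*(-1) + (1)*(-4) = -1
v _| B = -4*e1 - 13*e2 - 1*e3
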